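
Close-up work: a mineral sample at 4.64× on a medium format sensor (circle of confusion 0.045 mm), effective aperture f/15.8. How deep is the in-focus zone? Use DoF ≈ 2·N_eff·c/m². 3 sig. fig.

At magnification m, DoF ≈ 2·N_eff·c/m² = 2 × 15.8 × 0.045 / 4.64² = 1.422 / 21.53 ≈ 0.066 mm.

0.0660 mm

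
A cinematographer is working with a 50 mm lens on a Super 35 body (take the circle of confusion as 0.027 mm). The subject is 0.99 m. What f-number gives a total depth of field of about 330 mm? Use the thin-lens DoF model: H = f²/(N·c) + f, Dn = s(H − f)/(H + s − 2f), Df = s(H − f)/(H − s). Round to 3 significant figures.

Write h = H − f = f²/(N·c). The thin-lens limits are Dn = s·h/(h + (s−f)) and Df = s·h/(h − (s−f)), so DoF = Df − Dn = 2·s·(s−f)·h / (h² − (s−f)²).
That is a quadratic in h: DoF·h² − 2·s·(s−f)·h − DoF·(s−f)² = 0 ⇒ h = (s−f)·(s + √(s² + DoF²)) / DoF = 940 × (990 + √(990² + 330²)) / 330 = 940 × (990 + 1043.55) / 330 ≈ 5792.5 mm.
Then N = f²/(c·h) = 50² / (0.027 × 5792.5) = 2500 / 156.40 ≈ 16.

f/16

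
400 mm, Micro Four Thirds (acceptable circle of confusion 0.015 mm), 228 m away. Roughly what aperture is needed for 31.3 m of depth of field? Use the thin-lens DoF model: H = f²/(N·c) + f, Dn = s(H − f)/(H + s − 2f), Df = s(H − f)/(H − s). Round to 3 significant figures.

f/3.20

Write h = H − f = f²/(N·c). The thin-lens limits are Dn = s·h/(h + (s−f)) and Df = s·h/(h − (s−f)), so DoF = Df − Dn = 2·s·(s−f)·h / (h² − (s−f)²).
That is a quadratic in h: DoF·h² − 2·s·(s−f)·h − DoF·(s−f)² = 0 ⇒ h = (s−f)·(s + √(s² + DoF²)) / DoF = 227600 × (228000 + √(228000² + 31300²)) / 31300 = 227600 × (228000 + 230138) / 31300 ≈ 3331383 mm.
Then N = f²/(c·h) = 400² / (0.015 × 3331383) = 160000 / 49971 ≈ 3.20.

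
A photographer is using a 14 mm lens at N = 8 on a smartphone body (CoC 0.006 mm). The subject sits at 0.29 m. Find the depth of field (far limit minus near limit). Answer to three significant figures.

Hyperfocal distance H = f²/(N·c) + f = 14²/(8 × 0.006) + 14 = 196/0.048 + 14 ≈ 4097.3 mm ≈ 4.097 m.
Near limit Dn = s·(H − f)/(H + s − 2f) = 290 × (4097.3 − 14) / (4097.3 + 290 − 2 × 14) = 290 × 4083.3 / 4359.3 ≈ 271.639 mm.
Far limit Df = s·(H − f)/(H − s) = 290 × (4097.3 − 14) / (4097.3 − 290) = 290 × 4083.3 / 3807.3 ≈ 311.023 mm.
Depth of field = Df − Dn = 311.023 − 271.639 ≈ 39.384 mm.

39.4 mm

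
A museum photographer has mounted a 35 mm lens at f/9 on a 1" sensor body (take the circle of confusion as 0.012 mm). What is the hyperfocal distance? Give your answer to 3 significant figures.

11.4 m

Hyperfocal distance H = f²/(N·c) + f = 35²/(9 × 0.012) + 35 = 1225/0.108 + 35 ≈ 11377.6 mm ≈ 11.4 m.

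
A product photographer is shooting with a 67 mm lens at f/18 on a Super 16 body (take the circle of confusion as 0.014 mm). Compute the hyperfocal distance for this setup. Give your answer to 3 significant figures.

17.9 m

Hyperfocal distance H = f²/(N·c) + f = 67²/(18 × 0.014) + 67 = 4489/0.252 + 67 ≈ 17880.5 mm ≈ 17.9 m.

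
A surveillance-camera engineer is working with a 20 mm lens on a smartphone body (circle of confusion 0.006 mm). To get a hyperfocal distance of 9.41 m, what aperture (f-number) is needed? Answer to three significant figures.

Rearrange H = f²/(N·c) + f for N: N = f² / ((H − f)·c).
N = 20² / ((9410 − 20) × 0.006) = 400 / 56.34 ≈ 7.10.

f/7.10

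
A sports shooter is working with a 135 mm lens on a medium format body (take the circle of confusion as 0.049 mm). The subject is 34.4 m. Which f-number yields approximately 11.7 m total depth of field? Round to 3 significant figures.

Write h = H − f = f²/(N·c). The thin-lens limits are Dn = s·h/(h + (s−f)) and Df = s·h/(h − (s−f)), so DoF = Df − Dn = 2·s·(s−f)·h / (h² − (s−f)²).
That is a quadratic in h: DoF·h² − 2·s·(s−f)·h − DoF·(s−f)² = 0 ⇒ h = (s−f)·(s + √(s² + DoF²)) / DoF = 34265 × (34400 + √(34400² + 11700²)) / 11700 = 34265 × (34400 + 36335.2) / 11700 ≈ 207158 mm.
Then N = f²/(c·h) = 135² / (0.049 × 207158) = 18225 / 10151 ≈ 1.80.

f/1.80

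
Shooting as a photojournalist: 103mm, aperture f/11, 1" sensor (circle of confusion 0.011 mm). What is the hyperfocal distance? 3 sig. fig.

Hyperfocal distance H = f²/(N·c) + f = 103²/(11 × 0.011) + 103 = 10609/0.121 + 103 ≈ 87780.7 mm ≈ 87.8 m.

87.8 m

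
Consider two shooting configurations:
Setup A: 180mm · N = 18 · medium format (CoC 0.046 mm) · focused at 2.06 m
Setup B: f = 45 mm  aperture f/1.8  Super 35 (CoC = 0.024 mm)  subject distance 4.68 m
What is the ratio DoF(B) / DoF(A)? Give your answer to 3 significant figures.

Setup A: H = 180²/(18×0.046) + 180 ≈ 39310.4 mm; DoF = Df − Dn = 2163.97 − 1965.57 ≈ 198.40 mm.
Setup B: H = 45²/(1.8×0.024) + 45 ≈ 46920.0 mm; DoF = Df − Dn = 5193.54 − 4258.88 ≈ 934.66 mm.
Ratio = 934.66 / 198.40 ≈ 4.71.

4.71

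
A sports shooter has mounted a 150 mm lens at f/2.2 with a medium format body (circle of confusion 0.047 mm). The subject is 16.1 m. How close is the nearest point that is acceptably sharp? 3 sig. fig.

Hyperfocal distance H = f²/(N·c) + f = 150²/(2.2 × 0.047) + 150 = 22500/0.1034 + 150 ≈ 217751.5 mm ≈ 217.8 m.
Near limit Dn = s·(H − f)/(H + s − 2f) = 16100 × (217751.5 − 150) / (217751.5 + 16100 − 2 × 150) = 16100 × 217601.5 / 233551.5 ≈ 15000 mm ≈ 15.0 m.

15.0 m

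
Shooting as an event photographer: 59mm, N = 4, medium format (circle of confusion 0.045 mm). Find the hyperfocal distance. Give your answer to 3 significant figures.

Hyperfocal distance H = f²/(N·c) + f = 59²/(4 × 0.045) + 59 = 3481/0.18 + 59 ≈ 19397.9 mm ≈ 19.4 m.

19.4 m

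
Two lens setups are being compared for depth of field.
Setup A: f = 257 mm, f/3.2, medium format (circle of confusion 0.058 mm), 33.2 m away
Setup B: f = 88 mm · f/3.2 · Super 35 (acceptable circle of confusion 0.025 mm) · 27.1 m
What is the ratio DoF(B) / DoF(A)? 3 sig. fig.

2.65

Setup A: H = 257²/(3.2×0.058) + 257 ≈ 356124.5 mm; DoF = Df − Dn = 36586.9 − 30387.0 ≈ 6199.9 mm.
Setup B: H = 88²/(3.2×0.025) + 88 ≈ 96888.0 mm; DoF = Df − Dn = 37589 − 21188 ≈ 16401 mm.
Ratio = 16401 / 6199.9 ≈ 2.65.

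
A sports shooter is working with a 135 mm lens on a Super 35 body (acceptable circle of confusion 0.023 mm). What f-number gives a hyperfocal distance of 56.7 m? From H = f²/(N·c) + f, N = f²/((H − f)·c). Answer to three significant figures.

f/14

Rearrange H = f²/(N·c) + f for N: N = f² / ((H − f)·c).
N = 135² / ((56700 − 135) × 0.023) = 18225 / 1301 ≈ 14.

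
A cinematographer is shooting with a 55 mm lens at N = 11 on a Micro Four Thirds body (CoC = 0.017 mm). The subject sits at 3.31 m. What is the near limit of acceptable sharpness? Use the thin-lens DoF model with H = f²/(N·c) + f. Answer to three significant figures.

2.76 m

Hyperfocal distance H = f²/(N·c) + f = 55²/(11 × 0.017) + 55 = 3025/0.187 + 55 ≈ 16231.5 mm ≈ 16.23 m.
Near limit Dn = s·(H − f)/(H + s − 2f) = 3310 × (16231.5 − 55) / (16231.5 + 3310 − 2 × 55) = 3310 × 16176.5 / 19431.5 ≈ 2755.5 mm ≈ 2.76 m.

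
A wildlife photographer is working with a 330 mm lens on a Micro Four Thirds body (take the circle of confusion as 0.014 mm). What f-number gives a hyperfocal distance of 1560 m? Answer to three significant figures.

f/4.99

Rearrange H = f²/(N·c) + f for N: N = f² / ((H − f)·c).
N = 330² / ((1560000 − 330) × 0.014) = 108900 / 21835 ≈ 4.99.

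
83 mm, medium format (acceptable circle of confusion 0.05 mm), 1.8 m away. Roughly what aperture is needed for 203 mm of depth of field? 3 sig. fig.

Write h = H − f = f²/(N·c). The thin-lens limits are Dn = s·h/(h + (s−f)) and Df = s·h/(h − (s−f)), so DoF = Df − Dn = 2·s·(s−f)·h / (h² − (s−f)²).
That is a quadratic in h: DoF·h² − 2·s·(s−f)·h − DoF·(s−f)² = 0 ⇒ h = (s−f)·(s + √(s² + DoF²)) / DoF = 1717 × (1800 + √(1800² + 203²)) / 203 = 1717 × (1800 + 1811.41) / 203 ≈ 30546 mm.
Then N = f²/(c·h) = 83² / (0.05 × 30546) = 6889 / 1527.3 ≈ 4.51.

f/4.51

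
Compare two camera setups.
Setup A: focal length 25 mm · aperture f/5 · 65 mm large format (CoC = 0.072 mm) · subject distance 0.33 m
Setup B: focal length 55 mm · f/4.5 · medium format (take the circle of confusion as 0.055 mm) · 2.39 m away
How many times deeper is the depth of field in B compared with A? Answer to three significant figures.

7.92

Setup A: H = 25²/(5×0.072) + 25 ≈ 1761.1 mm; DoF = Df − Dn = 400.33 − 280.69 ≈ 119.64 mm.
Setup B: H = 55²/(4.5×0.055) + 55 ≈ 12277.2 mm; DoF = Df − Dn = 2954.43 − 2006.64 ≈ 947.79 mm.
Ratio = 947.79 / 119.64 ≈ 7.92.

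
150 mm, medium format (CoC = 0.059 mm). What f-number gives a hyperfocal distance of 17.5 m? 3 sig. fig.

Rearrange H = f²/(N·c) + f for N: N = f² / ((H − f)·c).
N = 150² / ((17500 − 150) × 0.059) = 22500 / 1024 ≈ 22.

f/22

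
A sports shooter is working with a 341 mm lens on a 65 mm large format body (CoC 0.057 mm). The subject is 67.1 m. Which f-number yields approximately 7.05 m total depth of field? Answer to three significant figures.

f/1.60

Write h = H − f = f²/(N·c). The thin-lens limits are Dn = s·h/(h + (s−f)) and Df = s·h/(h − (s−f)), so DoF = Df − Dn = 2·s·(s−f)·h / (h² − (s−f)²).
That is a quadratic in h: DoF·h² − 2·s·(s−f)·h − DoF·(s−f)² = 0 ⇒ h = (s−f)·(s + √(s² + DoF²)) / DoF = 66759 × (67100 + √(67100² + 7050²)) / 7050 = 66759 × (67100 + 67469.3) / 7050 ≈ 1274286 mm.
Then N = f²/(c·h) = 341² / (0.057 × 1274286) = 116281 / 72634 ≈ 1.60.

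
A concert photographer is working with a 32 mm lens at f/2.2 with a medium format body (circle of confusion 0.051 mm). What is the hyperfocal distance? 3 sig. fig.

9.16 m

Hyperfocal distance H = f²/(N·c) + f = 32²/(2.2 × 0.051) + 32 = 1024/0.1122 + 32 ≈ 9158.6 mm ≈ 9.16 m.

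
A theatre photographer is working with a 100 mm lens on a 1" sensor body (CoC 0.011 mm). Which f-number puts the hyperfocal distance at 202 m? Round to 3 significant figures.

f/4.50

Rearrange H = f²/(N·c) + f for N: N = f² / ((H − f)·c).
N = 100² / ((202000 − 100) × 0.011) = 10000 / 2221 ≈ 4.50.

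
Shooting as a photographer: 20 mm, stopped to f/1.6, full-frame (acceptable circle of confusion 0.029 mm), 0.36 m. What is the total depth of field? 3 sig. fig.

Hyperfocal distance H = f²/(N·c) + f = 20²/(1.6 × 0.029) + 20 = 400/0.0464 + 20 ≈ 8640.7 mm ≈ 8.641 m.
Near limit Dn = s·(H − f)/(H + s − 2f) = 360 × (8640.7 − 20) / (8640.7 + 360 − 2 × 20) = 360 × 8620.7 / 8960.7 ≈ 346.340 mm.
Far limit Df = s·(H − f)/(H − s) = 360 × (8640.7 − 20) / (8640.7 − 360) = 360 × 8620.7 / 8280.7 ≈ 374.781 mm.
Depth of field = Df − Dn = 374.781 − 346.340 ≈ 28.441 mm.

28.4 mm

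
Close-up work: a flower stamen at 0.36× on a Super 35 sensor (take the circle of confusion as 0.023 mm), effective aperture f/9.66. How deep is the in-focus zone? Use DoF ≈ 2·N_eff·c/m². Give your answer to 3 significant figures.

At magnification m, DoF ≈ 2·N_eff·c/m² = 2 × 9.66 × 0.023 / 0.36² = 0.4444 / 0.1296 ≈ 3.43 mm.

3.43 mm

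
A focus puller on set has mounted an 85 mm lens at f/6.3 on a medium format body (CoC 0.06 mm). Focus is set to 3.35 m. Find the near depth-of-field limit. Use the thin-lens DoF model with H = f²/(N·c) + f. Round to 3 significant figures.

2.86 m

Hyperfocal distance H = f²/(N·c) + f = 85²/(6.3 × 0.06) + 85 = 7225/0.378 + 85 ≈ 19198.8 mm ≈ 19.20 m.
Near limit Dn = s·(H − f)/(H + s − 2f) = 3350 × (19198.8 − 85) / (19198.8 + 3350 − 2 × 85) = 3350 × 19113.8 / 22378.8 ≈ 2861.2 mm ≈ 2.86 m.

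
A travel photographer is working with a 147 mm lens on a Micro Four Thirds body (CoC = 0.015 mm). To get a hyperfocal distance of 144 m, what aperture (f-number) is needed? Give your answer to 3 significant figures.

f/10

Rearrange H = f²/(N·c) + f for N: N = f² / ((H − f)·c).
N = 147² / ((144000 − 147) × 0.015) = 21609 / 2158 ≈ 10.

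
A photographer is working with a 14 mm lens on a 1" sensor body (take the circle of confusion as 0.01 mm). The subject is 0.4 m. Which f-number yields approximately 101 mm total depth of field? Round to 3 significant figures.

f/6.31

Write h = H − f = f²/(N·c). The thin-lens limits are Dn = s·h/(h + (s−f)) and Df = s·h/(h − (s−f)), so DoF = Df − Dn = 2·s·(s−f)·h / (h² − (s−f)²).
That is a quadratic in h: DoF·h² − 2·s·(s−f)·h − DoF·(s−f)² = 0 ⇒ h = (s−f)·(s + √(s² + DoF²)) / DoF = 386 × (400 + √(400² + 101²)) / 101 = 386 × (400 + 412.554) / 101 ≈ 3105.4 mm.
Then N = f²/(c·h) = 14² / (0.01 × 3105.4) = 196 / 31.054 ≈ 6.31.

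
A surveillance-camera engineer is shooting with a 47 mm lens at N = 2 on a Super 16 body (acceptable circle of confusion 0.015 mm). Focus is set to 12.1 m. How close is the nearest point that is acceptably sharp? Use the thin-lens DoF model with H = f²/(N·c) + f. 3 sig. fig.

Hyperfocal distance H = f²/(N·c) + f = 47²/(2 × 0.015) + 47 = 2209/0.03 + 47 ≈ 73680.3 mm ≈ 73.68 m.
Near limit Dn = s·(H − f)/(H + s − 2f) = 12100 × (73680.3 − 47) / (73680.3 + 12100 − 2 × 47) = 12100 × 73633.3 / 85686.3 ≈ 10398 mm ≈ 10.4 m.

10.4 m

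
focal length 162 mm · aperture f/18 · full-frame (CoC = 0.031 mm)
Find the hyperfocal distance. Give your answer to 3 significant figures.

Hyperfocal distance H = f²/(N·c) + f = 162²/(18 × 0.031) + 162 = 26244/0.558 + 162 ≈ 47194.3 mm ≈ 47.2 m.

47.2 m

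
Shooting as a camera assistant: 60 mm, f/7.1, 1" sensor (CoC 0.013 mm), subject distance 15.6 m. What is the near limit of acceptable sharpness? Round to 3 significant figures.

11.2 m

Hyperfocal distance H = f²/(N·c) + f = 60²/(7.1 × 0.013) + 60 = 3600/0.0923 + 60 ≈ 39063.3 mm ≈ 39.06 m.
Near limit Dn = s·(H − f)/(H + s − 2f) = 15600 × (39063.3 − 60) / (39063.3 + 15600 − 2 × 60) = 15600 × 39003.3 / 54543.3 ≈ 11155 mm ≈ 11.2 m.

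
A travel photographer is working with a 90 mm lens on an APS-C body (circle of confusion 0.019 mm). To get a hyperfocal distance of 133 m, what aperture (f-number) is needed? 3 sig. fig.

Rearrange H = f²/(N·c) + f for N: N = f² / ((H − f)·c).
N = 90² / ((133000 − 90) × 0.019) = 8100 / 2525 ≈ 3.21.

f/3.21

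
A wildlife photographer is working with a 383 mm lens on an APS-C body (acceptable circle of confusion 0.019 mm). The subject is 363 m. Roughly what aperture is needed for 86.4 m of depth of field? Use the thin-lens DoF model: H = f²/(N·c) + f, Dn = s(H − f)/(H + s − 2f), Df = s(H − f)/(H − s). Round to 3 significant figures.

Write h = H − f = f²/(N·c). The thin-lens limits are Dn = s·h/(h + (s−f)) and Df = s·h/(h − (s−f)), so DoF = Df − Dn = 2·s·(s−f)·h / (h² − (s−f)²).
That is a quadratic in h: DoF·h² − 2·s·(s−f)·h − DoF·(s−f)² = 0 ⇒ h = (s−f)·(s + √(s² + DoF²)) / DoF = 362617 × (363000 + √(363000² + 86400²)) / 86400 = 362617 × (363000 + 373141) / 86400 ≈ 3089550 mm.
Then N = f²/(c·h) = 383² / (0.019 × 3089550) = 146689 / 58701 ≈ 2.50.

f/2.50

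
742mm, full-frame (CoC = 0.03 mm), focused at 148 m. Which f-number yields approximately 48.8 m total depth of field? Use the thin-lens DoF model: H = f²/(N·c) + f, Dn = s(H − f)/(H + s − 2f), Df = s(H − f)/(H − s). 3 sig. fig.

f/20

Write h = H − f = f²/(N·c). The thin-lens limits are Dn = s·h/(h + (s−f)) and Df = s·h/(h − (s−f)), so DoF = Df − Dn = 2·s·(s−f)·h / (h² − (s−f)²).
That is a quadratic in h: DoF·h² − 2·s·(s−f)·h − DoF·(s−f)² = 0 ⇒ h = (s−f)·(s + √(s² + DoF²)) / DoF = 147258 × (148000 + √(148000² + 48800²)) / 48800 = 147258 × (148000 + 155838) / 48800 ≈ 916856 mm.
Then N = f²/(c·h) = 742² / (0.03 × 916856) = 550564 / 27506 ≈ 20.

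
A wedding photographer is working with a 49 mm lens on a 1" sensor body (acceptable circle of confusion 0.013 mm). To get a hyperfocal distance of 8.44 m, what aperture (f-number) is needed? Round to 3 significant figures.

f/22

Rearrange H = f²/(N·c) + f for N: N = f² / ((H − f)·c).
N = 49² / ((8440 − 49) × 0.013) = 2401 / 109.1 ≈ 22.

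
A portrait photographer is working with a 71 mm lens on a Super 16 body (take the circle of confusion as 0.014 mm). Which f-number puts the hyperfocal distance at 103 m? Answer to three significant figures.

f/3.50

Rearrange H = f²/(N·c) + f for N: N = f² / ((H − f)·c).
N = 71² / ((103000 − 71) × 0.014) = 5041 / 1441 ≈ 3.50.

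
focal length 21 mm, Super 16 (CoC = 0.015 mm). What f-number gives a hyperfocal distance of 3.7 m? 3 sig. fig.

f/7.99

Rearrange H = f²/(N·c) + f for N: N = f² / ((H − f)·c).
N = 21² / ((3700 − 21) × 0.015) = 441 / 55.18 ≈ 7.99.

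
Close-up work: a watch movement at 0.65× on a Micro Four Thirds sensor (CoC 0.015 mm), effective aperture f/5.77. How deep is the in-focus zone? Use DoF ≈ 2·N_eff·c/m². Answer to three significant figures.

0.410 mm

At magnification m, DoF ≈ 2·N_eff·c/m² = 2 × 5.77 × 0.015 / 0.65² = 0.1731 / 0.4225 ≈ 0.41 mm.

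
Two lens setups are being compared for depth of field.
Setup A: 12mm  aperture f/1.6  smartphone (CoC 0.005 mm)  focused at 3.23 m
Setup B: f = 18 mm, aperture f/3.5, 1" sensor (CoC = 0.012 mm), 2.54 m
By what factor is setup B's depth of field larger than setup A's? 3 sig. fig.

1.56

Setup A: H = 12²/(1.6×0.005) + 12 ≈ 18012.0 mm; DoF = Df − Dn = 3933.2 − 2740.1 ≈ 1193.1 mm.
Setup B: H = 18²/(3.5×0.012) + 18 ≈ 7732.3 mm; DoF = Df − Dn = 3773.7 − 1914.2 ≈ 1859.5 mm.
Ratio = 1859.5 / 1193.1 ≈ 1.56.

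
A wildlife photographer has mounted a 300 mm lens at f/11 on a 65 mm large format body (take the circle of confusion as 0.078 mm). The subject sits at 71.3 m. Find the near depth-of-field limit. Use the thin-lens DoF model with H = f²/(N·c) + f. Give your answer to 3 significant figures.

Hyperfocal distance H = f²/(N·c) + f = 300²/(11 × 0.078) + 300 = 90000/0.858 + 300 ≈ 105195.1 mm ≈ 105.2 m.
Near limit Dn = s·(H − f)/(H + s − 2f) = 71300 × (105195.1 − 300) / (105195.1 + 71300 − 2 × 300) = 71300 × 104895.1 / 175895.1 ≈ 42520 mm ≈ 42.5 m.

42.5 m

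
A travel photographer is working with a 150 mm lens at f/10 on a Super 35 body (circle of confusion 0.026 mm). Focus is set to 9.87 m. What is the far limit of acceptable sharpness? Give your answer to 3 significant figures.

11.1 m

Hyperfocal distance H = f²/(N·c) + f = 150²/(10 × 0.026) + 150 = 22500/0.26 + 150 ≈ 86688.5 mm ≈ 86.69 m.
Far limit Df = s·(H − f)/(H − s) = 9870 × (86688.5 − 150) / (86688.5 − 9870) = 9870 × 86538.5 / 76818.5 ≈ 11119 mm ≈ 11.1 m.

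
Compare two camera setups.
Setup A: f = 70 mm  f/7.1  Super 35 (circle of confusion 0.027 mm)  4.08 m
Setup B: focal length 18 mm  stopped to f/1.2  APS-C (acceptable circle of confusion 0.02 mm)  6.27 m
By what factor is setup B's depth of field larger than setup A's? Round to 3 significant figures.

Setup A: H = 70²/(7.1×0.027) + 70 ≈ 25630.8 mm; DoF = Df − Dn = 4839.2 − 3526.7 ≈ 1312.5 mm.
Setup B: H = 18²/(1.2×0.02) + 18 ≈ 13518.0 mm; DoF = Df − Dn = 11678.4 − 4285.4 ≈ 7393.0 mm.
Ratio = 7393.0 / 1312.5 ≈ 5.63.

5.63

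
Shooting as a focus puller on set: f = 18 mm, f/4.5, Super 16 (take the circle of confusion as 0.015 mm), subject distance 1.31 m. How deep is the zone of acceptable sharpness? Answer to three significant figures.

0.760 m

Hyperfocal distance H = f²/(N·c) + f = 18²/(4.5 × 0.015) + 18 = 324/0.0675 + 18 ≈ 4818.0 mm ≈ 4.818 m.
Near limit Dn = s·(H − f)/(H + s − 2f) = 1310 × (4818.0 − 18) / (4818.0 + 1310 − 2 × 18) = 1310 × 4800.0 / 6092.0 ≈ 1032.17 mm.
Far limit Df = s·(H − f)/(H − s) = 1310 × (4818.0 − 18) / (4818.0 − 1310) = 1310 × 4800.0 / 3508.0 ≈ 1792.47 mm.
Depth of field = Df − Dn = 1792.47 − 1032.17 ≈ 760.30 mm ≈ 0.760 m.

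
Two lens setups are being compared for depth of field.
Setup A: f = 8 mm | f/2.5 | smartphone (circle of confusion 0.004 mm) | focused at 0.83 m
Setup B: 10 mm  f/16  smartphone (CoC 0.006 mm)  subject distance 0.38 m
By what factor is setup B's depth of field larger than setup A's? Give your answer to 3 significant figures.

1.43

Setup A: H = 8²/(2.5×0.004) + 8 ≈ 6408.0 mm; DoF = Df − Dn = 952.31 − 735.53 ≈ 216.78 mm.
Setup B: H = 10²/(16×0.006) + 10 ≈ 1051.7 mm; DoF = Df − Dn = 589.33 − 280.40 ≈ 308.93 mm.
Ratio = 308.93 / 216.78 ≈ 1.43.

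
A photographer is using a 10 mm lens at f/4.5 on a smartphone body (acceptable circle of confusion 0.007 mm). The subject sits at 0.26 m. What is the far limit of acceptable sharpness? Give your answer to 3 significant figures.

282 mm

Hyperfocal distance H = f²/(N·c) + f = 10²/(4.5 × 0.007) + 10 = 100/0.0315 + 10 ≈ 3184.6 mm ≈ 3.185 m.
Far limit Df = s·(H − f)/(H − s) = 260 × (3184.6 − 10) / (3184.6 − 260) = 260 × 3174.6 / 2924.6 ≈ 282.23 mm.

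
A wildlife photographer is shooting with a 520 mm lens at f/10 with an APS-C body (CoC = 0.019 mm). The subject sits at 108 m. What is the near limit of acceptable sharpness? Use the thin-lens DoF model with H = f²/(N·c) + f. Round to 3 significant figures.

100 m

Hyperfocal distance H = f²/(N·c) + f = 520²/(10 × 0.019) + 520 = 270400/0.19 + 520 ≈ 1423677.9 mm ≈ 1424 m.
Near limit Dn = s·(H − f)/(H + s − 2f) = 108000 × (1423677.9 − 520) / (1423677.9 + 108000 − 2 × 520) = 108000 × 1423157.9 / 1530637.9 ≈ 100416 mm ≈ 100 m.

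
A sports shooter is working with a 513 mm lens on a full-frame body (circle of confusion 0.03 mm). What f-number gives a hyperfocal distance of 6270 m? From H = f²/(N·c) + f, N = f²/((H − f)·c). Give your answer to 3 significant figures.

Rearrange H = f²/(N·c) + f for N: N = f² / ((H − f)·c).
N = 513² / ((6270000 − 513) × 0.03) = 263169 / 188085 ≈ 1.40.

f/1.40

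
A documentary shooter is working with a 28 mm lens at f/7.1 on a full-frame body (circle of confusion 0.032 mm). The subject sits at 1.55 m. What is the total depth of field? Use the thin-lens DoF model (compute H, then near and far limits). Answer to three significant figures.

1.70 m

Hyperfocal distance H = f²/(N·c) + f = 28²/(7.1 × 0.032) + 28 = 784/0.2272 + 28 ≈ 3478.7 mm ≈ 3.479 m.
Near limit Dn = s·(H − f)/(H + s − 2f) = 1550 × (3478.7 − 28) / (3478.7 + 1550 − 2 × 28) = 1550 × 3450.7 / 4972.7 ≈ 1075.6 mm.
Far limit Df = s·(H − f)/(H − s) = 1550 × (3478.7 − 28) / (3478.7 − 1550) = 1550 × 3450.7 / 1928.7 ≈ 2773.2 mm.
Depth of field = Df − Dn = 2773.2 − 1075.6 ≈ 1697.6 mm ≈ 1.70 m.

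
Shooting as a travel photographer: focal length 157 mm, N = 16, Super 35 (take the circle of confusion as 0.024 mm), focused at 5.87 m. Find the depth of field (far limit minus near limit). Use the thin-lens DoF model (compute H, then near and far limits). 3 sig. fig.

Hyperfocal distance H = f²/(N·c) + f = 157²/(16 × 0.024) + 157 = 24649/0.384 + 157 ≈ 64347.1 mm ≈ 64.35 m.
Near limit Dn = s·(H − f)/(H + s − 2f) = 5870 × (64347.1 − 157) / (64347.1 + 5870 − 2 × 157) = 5870 × 64190.1 / 69903.1 ≈ 5390.3 mm.
Far limit Df = s·(H − f)/(H − s) = 5870 × (64347.1 − 157) / (64347.1 − 5870) = 5870 × 64190.1 / 58477.1 ≈ 6443.5 mm.
Depth of field = Df − Dn = 6443.5 − 5390.3 ≈ 1053.2 mm ≈ 1.05 m.

1.05 m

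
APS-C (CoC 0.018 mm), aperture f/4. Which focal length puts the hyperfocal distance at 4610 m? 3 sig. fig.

From H = f²/(N·c) + f, with f ≪ H: f ≈ √(H·N·c) = √(4610000 × 4 × 0.018) = √331920 ≈ 576.1 mm.
The +f correction barely moves this — solving exactly, f² + N·c·f − N·c·H = 0 ⇒ f = (−N·c + √((N·c)² + 4·N·c·H))/2 = (−0.072 + √1327680)/2 ≈ 576.09 mm, so f ≈ 576 mm.

576 mm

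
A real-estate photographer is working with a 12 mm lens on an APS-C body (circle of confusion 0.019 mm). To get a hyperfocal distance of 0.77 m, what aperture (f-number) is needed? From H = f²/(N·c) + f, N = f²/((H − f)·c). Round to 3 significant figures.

Rearrange H = f²/(N·c) + f for N: N = f² / ((H − f)·c).
N = 12² / ((770 − 12) × 0.019) = 144 / 14.40 ≈ 10.

f/10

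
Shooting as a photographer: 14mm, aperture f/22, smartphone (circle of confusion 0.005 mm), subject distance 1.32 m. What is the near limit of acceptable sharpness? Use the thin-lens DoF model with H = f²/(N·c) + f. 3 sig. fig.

0.762 m

Hyperfocal distance H = f²/(N·c) + f = 14²/(22 × 0.005) + 14 = 196/0.11 + 14 ≈ 1795.8 mm ≈ 1.796 m.
Near limit Dn = s·(H − f)/(H + s − 2f) = 1320 × (1795.8 − 14) / (1795.8 + 1320 − 2 × 14) = 1320 × 1781.8 / 3087.8 ≈ 761.70 mm ≈ 0.762 m.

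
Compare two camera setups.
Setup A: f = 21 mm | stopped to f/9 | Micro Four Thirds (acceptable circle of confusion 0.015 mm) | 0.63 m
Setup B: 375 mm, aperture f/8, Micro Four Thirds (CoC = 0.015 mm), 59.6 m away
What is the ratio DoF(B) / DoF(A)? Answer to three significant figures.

Setup A: H = 21²/(9×0.015) + 21 ≈ 3287.7 mm; DoF = Df − Dn = 774.36 − 531.01 ≈ 243.35 mm.
Setup B: H = 375²/(8×0.015) + 375 ≈ 1172250.0 mm; DoF = Df − Dn = 62772.4 − 56732.8 ≈ 6039.6 mm.
Ratio = 6039.6 / 243.35 ≈ 24.8.

24.8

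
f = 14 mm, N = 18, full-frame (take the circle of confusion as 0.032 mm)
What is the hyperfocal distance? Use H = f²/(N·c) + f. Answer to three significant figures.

354 mm

Hyperfocal distance H = f²/(N·c) + f = 14²/(18 × 0.032) + 14 = 196/0.576 + 14 ≈ 354.3 mm ≈ 0.354 m.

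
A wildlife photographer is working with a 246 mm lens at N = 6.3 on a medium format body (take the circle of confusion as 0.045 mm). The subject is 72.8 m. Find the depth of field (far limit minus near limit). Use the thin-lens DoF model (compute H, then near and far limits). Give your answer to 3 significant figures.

Hyperfocal distance H = f²/(N·c) + f = 246²/(6.3 × 0.045) + 246 = 60516/0.2835 + 246 ≈ 213706.3 mm ≈ 213.7 m.
Near limit Dn = s·(H − f)/(H + s − 2f) = 72800 × (213706.3 − 246) / (213706.3 + 72800 − 2 × 246) = 72800 × 213460.3 / 286014.3 ≈ 54333 mm.
Far limit Df = s·(H − f)/(H − s) = 72800 × (213706.3 − 246) / (213706.3 − 72800) = 72800 × 213460.3 / 140906.3 ≈ 110285 mm.
Depth of field = Df − Dn = 110285 − 54333 ≈ 55952 mm ≈ 56.0 m.

56.0 m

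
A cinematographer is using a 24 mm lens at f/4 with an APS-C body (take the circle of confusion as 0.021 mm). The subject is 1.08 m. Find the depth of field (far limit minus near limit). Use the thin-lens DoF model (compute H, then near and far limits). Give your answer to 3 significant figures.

341 mm

Hyperfocal distance H = f²/(N·c) + f = 24²/(4 × 0.021) + 24 = 576/0.084 + 24 ≈ 6881.1 mm ≈ 6.881 m.
Near limit Dn = s·(H − f)/(H + s − 2f) = 1080 × (6881.1 − 24) / (6881.1 + 1080 − 2 × 24) = 1080 × 6857.1 / 7913.1 ≈ 935.88 mm.
Far limit Df = s·(H − f)/(H − s) = 1080 × (6881.1 − 24) / (6881.1 − 1080) = 1080 × 6857.1 / 5801.1 ≈ 1276.60 mm.
Depth of field = Df − Dn = 1276.60 − 935.88 ≈ 340.72 mm.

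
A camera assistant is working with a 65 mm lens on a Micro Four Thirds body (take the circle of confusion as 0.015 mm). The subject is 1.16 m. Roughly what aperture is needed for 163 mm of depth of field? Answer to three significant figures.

f/18

Write h = H − f = f²/(N·c). The thin-lens limits are Dn = s·h/(h + (s−f)) and Df = s·h/(h − (s−f)), so DoF = Df − Dn = 2·s·(s−f)·h / (h² − (s−f)²).
That is a quadratic in h: DoF·h² − 2·s·(s−f)·h − DoF·(s−f)² = 0 ⇒ h = (s−f)·(s + √(s² + DoF²)) / DoF = 1095 × (1160 + √(1160² + 163²)) / 163 = 1095 × (1160 + 1171.40) / 163 ≈ 15662 mm.
Then N = f²/(c·h) = 65² / (0.015 × 15662) = 4225 / 234.93 ≈ 18.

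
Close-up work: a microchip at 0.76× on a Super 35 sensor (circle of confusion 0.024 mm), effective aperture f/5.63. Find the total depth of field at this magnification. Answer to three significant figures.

At magnification m, DoF ≈ 2·N_eff·c/m² = 2 × 5.63 × 0.024 / 0.76² = 0.2702 / 0.5776 ≈ 0.468 mm.

0.468 mm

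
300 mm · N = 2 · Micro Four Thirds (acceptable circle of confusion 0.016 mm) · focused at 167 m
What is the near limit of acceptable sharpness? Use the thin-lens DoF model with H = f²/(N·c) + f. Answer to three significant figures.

Hyperfocal distance H = f²/(N·c) + f = 300²/(2 × 0.016) + 300 = 90000/0.032 + 300 ≈ 2812800.0 mm ≈ 2813 m.
Near limit Dn = s·(H − f)/(H + s − 2f) = 167000 × (2812800.0 − 300) / (2812800.0 + 167000 − 2 × 300) = 167000 × 2812500.0 / 2979200.0 ≈ 157656 mm ≈ 158 m.

158 m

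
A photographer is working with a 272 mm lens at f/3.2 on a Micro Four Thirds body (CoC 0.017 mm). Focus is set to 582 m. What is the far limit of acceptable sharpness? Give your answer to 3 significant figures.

Hyperfocal distance H = f²/(N·c) + f = 272²/(3.2 × 0.017) + 272 = 73984/0.0544 + 272 ≈ 1360272.0 mm ≈ 1360 m.
Far limit Df = s·(H − f)/(H − s) = 582000 × (1360272.0 − 272) / (1360272.0 − 582000) = 582000 × 1360000.0 / 778272.0 ≈ 1017022 mm ≈ 1020 m.

1020 m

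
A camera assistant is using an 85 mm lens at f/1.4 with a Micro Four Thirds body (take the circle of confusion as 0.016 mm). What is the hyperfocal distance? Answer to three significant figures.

323 m

Hyperfocal distance H = f²/(N·c) + f = 85²/(1.4 × 0.016) + 85 = 7225/0.0224 + 85 ≈ 322629.6 mm ≈ 323 m.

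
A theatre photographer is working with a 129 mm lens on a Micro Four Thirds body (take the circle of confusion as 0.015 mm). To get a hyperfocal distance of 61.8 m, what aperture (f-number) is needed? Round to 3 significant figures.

f/18

Rearrange H = f²/(N·c) + f for N: N = f² / ((H − f)·c).
N = 129² / ((61800 − 129) × 0.015) = 16641 / 925.1 ≈ 18.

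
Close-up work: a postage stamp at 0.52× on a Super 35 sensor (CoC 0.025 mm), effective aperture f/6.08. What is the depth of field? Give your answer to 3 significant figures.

1.12 mm

At magnification m, DoF ≈ 2·N_eff·c/m² = 2 × 6.08 × 0.025 / 0.52² = 0.304 / 0.2704 ≈ 1.12 mm.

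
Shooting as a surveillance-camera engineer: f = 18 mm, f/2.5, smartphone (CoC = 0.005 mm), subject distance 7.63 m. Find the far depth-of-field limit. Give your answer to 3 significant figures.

10.8 m

Hyperfocal distance H = f²/(N·c) + f = 18²/(2.5 × 0.005) + 18 = 324/0.0125 + 18 ≈ 25938.0 mm ≈ 25.94 m.
Far limit Df = s·(H − f)/(H − s) = 7630 × (25938.0 − 18) / (25938.0 − 7630) = 7630 × 25920.0 / 18308.0 ≈ 10802 mm ≈ 10.8 m.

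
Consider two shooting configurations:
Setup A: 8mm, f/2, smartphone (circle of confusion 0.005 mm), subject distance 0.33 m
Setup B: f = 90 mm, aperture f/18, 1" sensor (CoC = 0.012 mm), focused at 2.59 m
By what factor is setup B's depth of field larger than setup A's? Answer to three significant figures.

Setup A: H = 8²/(2×0.005) + 8 ≈ 6408.0 mm; DoF = Df − Dn = 347.483 − 314.192 ≈ 33.291 mm.
Setup B: H = 90²/(18×0.012) + 90 ≈ 37590.0 mm; DoF = Df − Dn = 2775.00 − 2428.12 ≈ 346.88 mm.
Ratio = 346.88 / 33.291 ≈ 10.4.

10.4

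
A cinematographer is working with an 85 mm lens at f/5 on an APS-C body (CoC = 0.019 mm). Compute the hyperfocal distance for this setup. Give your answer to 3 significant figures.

76.1 m

Hyperfocal distance H = f²/(N·c) + f = 85²/(5 × 0.019) + 85 = 7225/0.095 + 85 ≈ 76137.6 mm ≈ 76.1 m.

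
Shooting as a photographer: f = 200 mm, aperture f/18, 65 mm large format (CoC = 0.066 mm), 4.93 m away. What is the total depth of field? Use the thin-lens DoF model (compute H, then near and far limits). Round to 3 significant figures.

1.41 m

Hyperfocal distance H = f²/(N·c) + f = 200²/(18 × 0.066) + 200 = 40000/1.188 + 200 ≈ 33870.0 mm ≈ 33.87 m.
Near limit Dn = s·(H − f)/(H + s − 2f) = 4930 × (33870.0 − 200) / (33870.0 + 4930 − 2 × 200) = 4930 × 33670.0 / 38400.0 ≈ 4322.7 mm.
Far limit Df = s·(H − f)/(H − s) = 4930 × (33870.0 − 200) / (33870.0 − 4930) = 4930 × 33670.0 / 28940.0 ≈ 5735.8 mm.
Depth of field = Df − Dn = 5735.8 − 4322.7 ≈ 1413.1 mm ≈ 1.41 m.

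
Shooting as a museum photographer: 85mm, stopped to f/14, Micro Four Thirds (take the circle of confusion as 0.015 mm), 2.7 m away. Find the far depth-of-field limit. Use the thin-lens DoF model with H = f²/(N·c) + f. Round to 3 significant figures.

2.92 m

Hyperfocal distance H = f²/(N·c) + f = 85²/(14 × 0.015) + 85 = 7225/0.21 + 85 ≈ 34489.8 mm ≈ 34.49 m.
Far limit Df = s·(H − f)/(H − s) = 2700 × (34489.8 − 85) / (34489.8 − 2700) = 2700 × 34404.8 / 31789.8 ≈ 2922.1 mm ≈ 2.92 m.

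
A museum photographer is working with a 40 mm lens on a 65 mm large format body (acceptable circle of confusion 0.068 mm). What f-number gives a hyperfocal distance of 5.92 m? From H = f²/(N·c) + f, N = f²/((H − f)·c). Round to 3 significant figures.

f/4

Rearrange H = f²/(N·c) + f for N: N = f² / ((H − f)·c).
N = 40² / ((5920 − 40) × 0.068) = 1600 / 399.8 ≈ 4.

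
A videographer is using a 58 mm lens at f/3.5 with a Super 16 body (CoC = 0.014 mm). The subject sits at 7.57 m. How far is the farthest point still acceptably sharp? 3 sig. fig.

Hyperfocal distance H = f²/(N·c) + f = 58²/(3.5 × 0.014) + 58 = 3364/0.049 + 58 ≈ 68711.1 mm ≈ 68.71 m.
Far limit Df = s·(H − f)/(H − s) = 7570 × (68711.1 − 58) / (68711.1 − 7570) = 7570 × 68653.1 / 61141.1 ≈ 8500.1 mm ≈ 8.50 m.

8.50 m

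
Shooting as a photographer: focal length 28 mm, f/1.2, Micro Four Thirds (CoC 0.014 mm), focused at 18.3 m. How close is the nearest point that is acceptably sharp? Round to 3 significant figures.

Hyperfocal distance H = f²/(N·c) + f = 28²/(1.2 × 0.014) + 28 = 784/0.0168 + 28 ≈ 46694.7 mm ≈ 46.69 m.
Near limit Dn = s·(H − f)/(H + s − 2f) = 18300 × (46694.7 − 28) / (46694.7 + 18300 − 2 × 28) = 18300 × 46666.7 / 64938.7 ≈ 13151 mm ≈ 13.2 m.

13.2 m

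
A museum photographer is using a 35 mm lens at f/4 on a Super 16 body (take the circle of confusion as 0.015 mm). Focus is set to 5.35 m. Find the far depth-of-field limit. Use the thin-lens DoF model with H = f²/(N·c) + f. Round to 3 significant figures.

Hyperfocal distance H = f²/(N·c) + f = 35²/(4 × 0.015) + 35 = 1225/0.06 + 35 ≈ 20451.7 mm ≈ 20.45 m.
Far limit Df = s·(H − f)/(H − s) = 5350 × (20451.7 − 35) / (20451.7 − 5350) = 5350 × 20416.7 / 15101.7 ≈ 7232.9 mm ≈ 7.23 m.

7.23 m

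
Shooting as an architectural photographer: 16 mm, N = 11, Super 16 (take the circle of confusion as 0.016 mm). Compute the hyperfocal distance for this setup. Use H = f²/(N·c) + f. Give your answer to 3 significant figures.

Hyperfocal distance H = f²/(N·c) + f = 16²/(11 × 0.016) + 16 = 256/0.176 + 16 ≈ 1470.5 mm ≈ 1.47 m.

1.47 m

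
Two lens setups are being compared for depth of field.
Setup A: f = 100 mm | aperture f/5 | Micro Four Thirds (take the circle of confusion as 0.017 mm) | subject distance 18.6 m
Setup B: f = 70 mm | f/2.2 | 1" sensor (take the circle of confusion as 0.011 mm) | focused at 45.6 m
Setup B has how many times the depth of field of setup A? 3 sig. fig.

3.60

Setup A: H = 100²/(5×0.017) + 100 ≈ 117747.1 mm; DoF = Df − Dn = 22070.6 − 16072.6 ≈ 5998.0 mm.
Setup B: H = 70²/(2.2×0.011) + 70 ≈ 202549.3 mm; DoF = Df − Dn = 58828 − 37229 ≈ 21599 mm.
Ratio = 21599 / 5998.0 ≈ 3.60.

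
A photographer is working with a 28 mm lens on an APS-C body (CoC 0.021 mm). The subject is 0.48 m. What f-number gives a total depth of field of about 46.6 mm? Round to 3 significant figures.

f/4

Write h = H − f = f²/(N·c). The thin-lens limits are Dn = s·h/(h + (s−f)) and Df = s·h/(h − (s−f)), so DoF = Df − Dn = 2·s·(s−f)·h / (h² − (s−f)²).
That is a quadratic in h: DoF·h² − 2·s·(s−f)·h − DoF·(s−f)² = 0 ⇒ h = (s−f)·(s + √(s² + DoF²)) / DoF = 452 × (480 + √(480² + 46.6²)) / 46.6 = 452 × (480 + 482.257) / 46.6 ≈ 9333.5 mm.
Then N = f²/(c·h) = 28² / (0.021 × 9333.5) = 784 / 196.00 ≈ 4.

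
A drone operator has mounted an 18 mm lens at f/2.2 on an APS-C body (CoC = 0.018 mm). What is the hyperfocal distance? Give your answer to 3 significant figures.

Hyperfocal distance H = f²/(N·c) + f = 18²/(2.2 × 0.018) + 18 = 324/0.0396 + 18 ≈ 8199.8 mm ≈ 8.20 m.

8.20 m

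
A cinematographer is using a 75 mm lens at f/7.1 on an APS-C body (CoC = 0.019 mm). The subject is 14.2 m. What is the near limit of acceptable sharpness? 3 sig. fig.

Hyperfocal distance H = f²/(N·c) + f = 75²/(7.1 × 0.019) + 75 = 5625/0.1349 + 75 ≈ 41772.6 mm ≈ 41.77 m.
Near limit Dn = s·(H − f)/(H + s − 2f) = 14200 × (41772.6 − 75) / (41772.6 + 14200 − 2 × 75) = 14200 × 41697.6 / 55822.6 ≈ 10607 mm ≈ 10.6 m.

10.6 m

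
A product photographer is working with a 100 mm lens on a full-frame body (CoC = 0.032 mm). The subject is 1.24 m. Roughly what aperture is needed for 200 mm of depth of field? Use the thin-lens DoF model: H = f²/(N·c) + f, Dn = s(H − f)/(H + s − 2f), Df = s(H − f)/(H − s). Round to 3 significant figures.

Write h = H − f = f²/(N·c). The thin-lens limits are Dn = s·h/(h + (s−f)) and Df = s·h/(h − (s−f)), so DoF = Df − Dn = 2·s·(s−f)·h / (h² − (s−f)²).
That is a quadratic in h: DoF·h² − 2·s·(s−f)·h − DoF·(s−f)² = 0 ⇒ h = (s−f)·(s + √(s² + DoF²)) / DoF = 1140 × (1240 + √(1240² + 200²)) / 200 = 1140 × (1240 + 1256.03) / 200 ≈ 14227 mm.
Then N = f²/(c·h) = 100² / (0.032 × 14227) = 10000 / 455.28 ≈ 22.

f/22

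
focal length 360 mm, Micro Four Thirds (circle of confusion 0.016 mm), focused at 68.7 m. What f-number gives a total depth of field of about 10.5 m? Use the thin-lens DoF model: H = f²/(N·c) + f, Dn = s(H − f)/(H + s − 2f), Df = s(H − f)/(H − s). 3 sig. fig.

Write h = H − f = f²/(N·c). The thin-lens limits are Dn = s·h/(h + (s−f)) and Df = s·h/(h − (s−f)), so DoF = Df − Dn = 2·s·(s−f)·h / (h² − (s−f)²).
That is a quadratic in h: DoF·h² − 2·s·(s−f)·h − DoF·(s−f)² = 0 ⇒ h = (s−f)·(s + √(s² + DoF²)) / DoF = 68340 × (68700 + √(68700² + 10500²)) / 10500 = 68340 × (68700 + 69497.8) / 10500 ≈ 899470 mm.
Then N = f²/(c·h) = 360² / (0.016 × 899470) = 129600 / 14392 ≈ 9.01.

f/9.01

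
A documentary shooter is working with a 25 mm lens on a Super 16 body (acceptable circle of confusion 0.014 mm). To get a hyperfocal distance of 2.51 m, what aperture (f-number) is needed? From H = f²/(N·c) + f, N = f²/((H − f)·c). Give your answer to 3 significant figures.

f/18

Rearrange H = f²/(N·c) + f for N: N = f² / ((H − f)·c).
N = 25² / ((2510 − 25) × 0.014) = 625 / 34.79 ≈ 18.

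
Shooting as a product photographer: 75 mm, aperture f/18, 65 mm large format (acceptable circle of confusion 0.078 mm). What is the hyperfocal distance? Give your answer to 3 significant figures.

4.08 m

Hyperfocal distance H = f²/(N·c) + f = 75²/(18 × 0.078) + 75 = 5625/1.404 + 75 ≈ 4081.4 mm ≈ 4.08 m.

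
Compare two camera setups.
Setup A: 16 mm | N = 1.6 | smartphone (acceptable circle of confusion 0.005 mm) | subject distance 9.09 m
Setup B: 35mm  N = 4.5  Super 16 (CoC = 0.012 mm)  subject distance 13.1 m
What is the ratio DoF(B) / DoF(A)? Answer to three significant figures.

4.03

Setup A: H = 16²/(1.6×0.005) + 16 ≈ 32016.0 mm; DoF = Df − Dn = 12687.8 − 7081.9 ≈ 5605.9 mm.
Setup B: H = 35²/(4.5×0.012) + 35 ≈ 22720.2 mm; DoF = Df − Dn = 30891 − 8313 ≈ 22578 mm.
Ratio = 22578 / 5605.9 ≈ 4.03.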